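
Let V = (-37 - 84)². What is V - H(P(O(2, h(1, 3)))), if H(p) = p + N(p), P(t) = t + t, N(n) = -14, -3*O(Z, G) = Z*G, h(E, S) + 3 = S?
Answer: 14655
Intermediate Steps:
h(E, S) = -3 + S
O(Z, G) = -G*Z/3 (O(Z, G) = -Z*G/3 = -G*Z/3)
P(t) = 2*t
H(p) = -14 + p (H(p) = p - 14 = -14 + p)
V = 14641 (V = (-121)² = 14641)
V - H(P(O(2, h(1, 3)))) = 14641 - (-14 + 2*(-⅓*(-3 + 3)*2)) = 14641 - (-14 + 2*(-⅓*0*2)) = 14641 - (-14 + 2*0) = 14641 - (-14 + 0) = 14641 - 1*(-14) = 14641 + 14 = 14655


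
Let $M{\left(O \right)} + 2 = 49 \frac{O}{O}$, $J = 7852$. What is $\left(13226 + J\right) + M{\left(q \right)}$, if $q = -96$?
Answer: $21125$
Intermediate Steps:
$M{\left(O \right)} = 47$ ($M{\left(O \right)} = -2 + 49 \frac{O}{O} = -2 + 49 \cdot 1 = -2 + 49 = 47$)
$\left(13226 + J\right) + M{\left(q \right)} = \left(13226 + 7852\right) + 47 = 21078 + 47 = 21125$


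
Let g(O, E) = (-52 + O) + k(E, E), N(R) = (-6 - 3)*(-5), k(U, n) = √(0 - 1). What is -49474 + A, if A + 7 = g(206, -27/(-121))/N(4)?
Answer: -2226491/45 + I/45 ≈ -49478.0 + 0.022222*I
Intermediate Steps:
k(U, n) = I (k(U, n) = √(-1) = I)
N(R) = 45 (N(R) = -9*(-5) = 45)
g(O, E) = -52 + I + O (g(O, E) = (-52 + O) + I = -52 + I + O)
A = -161/45 + I/45 (A = -7 + (-52 + I + 206)/45 = -7 + (154 + I)*(1/45) = -7 + (154/45 + I/45) = -161/45 + I/45 ≈ -3.5778 + 0.022222*I)
-49474 + A = -49474 + (-161/45 + I/45) = -2226491/45 + I/45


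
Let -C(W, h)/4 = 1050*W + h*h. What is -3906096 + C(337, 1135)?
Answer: -10474396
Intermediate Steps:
C(W, h) = -4200*W - 4*h² (C(W, h) = -4*(1050*W + h*h) = -4*(1050*W + h²) = -4*(h² + 1050*W) = -4200*W - 4*h²)
-3906096 + C(337, 1135) = -3906096 + (-4200*337 - 4*1135²) = -3906096 + (-1415400 - 4*1288225) = -3906096 + (-1415400 - 5152900) = -3906096 - 6568300 = -10474396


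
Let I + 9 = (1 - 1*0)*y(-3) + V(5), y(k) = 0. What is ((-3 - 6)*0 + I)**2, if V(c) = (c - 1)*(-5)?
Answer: 841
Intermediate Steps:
V(c) = 5 - 5*c (V(c) = (-1 + c)*(-5) = 5 - 5*c)
I = -29 (I = -9 + ((1 - 1*0)*0 + (5 - 5*5)) = -9 + ((1 + 0)*0 + (5 - 25)) = -9 + (1*0 - 20) = -9 + (0 - 20) = -9 - 20 = -29)
((-3 - 6)*0 + I)**2 = ((-3 - 6)*0 - 29)**2 = (-9*0 - 29)**2 = (0 - 29)**2 = (-29)**2 = 841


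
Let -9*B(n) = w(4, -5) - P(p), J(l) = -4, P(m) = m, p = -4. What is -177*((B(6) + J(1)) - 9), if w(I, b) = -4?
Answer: 2301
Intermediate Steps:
B(n) = 0 (B(n) = -(-4 - 1*(-4))/9 = -(-4 + 4)/9 = -⅑*0 = 0)
-177*((B(6) + J(1)) - 9) = -177*((0 - 4) - 9) = -177*(-4 - 9) = -177*(-13) = 2301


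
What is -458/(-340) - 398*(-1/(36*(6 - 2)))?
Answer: 25159/6120 ≈ 4.1109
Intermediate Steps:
-458/(-340) - 398*(-1/(36*(6 - 2))) = -458*(-1/340) - 398/((-36*4)) = 229/170 - 398/(-144) = 229/170 - 398*(-1/144) = 229/170 + 199/72 = 25159/6120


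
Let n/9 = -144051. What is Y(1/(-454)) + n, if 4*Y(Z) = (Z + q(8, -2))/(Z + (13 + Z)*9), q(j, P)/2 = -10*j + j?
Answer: -275409443665/212432 ≈ -1.2965e+6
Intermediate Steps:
q(j, P) = -18*j (q(j, P) = 2*(-10*j + j) = 2*(-9*j) = -18*j)
n = -1296459 (n = 9*(-144051) = -1296459)
Y(Z) = (-144 + Z)/(4*(117 + 10*Z)) (Y(Z) = ((Z - 18*8)/(Z + (13 + Z)*9))/4 = ((Z - 144)/(Z + (117 + 9*Z)))/4 = ((-144 + Z)/(117 + 10*Z))/4 = (-144 + Z)/(4*(117 + 10*Z)))
Y(1/(-454)) + n = (-144 + 1/(-454))/(4*(117 + 10/(-454))) - 1296459 = (-144 - 1/454)/(4*(117 + 10*(-1/454))) - 1296459 = (¼)*(-65377/454)/(117 - 5/227) - 1296459 = (¼)*(-65377/454)/(26554/227) - 1296459 = (¼)*(227/26554)*(-65377/454) - 1296459 = -65377/212432 - 1296459 = -275409443665/212432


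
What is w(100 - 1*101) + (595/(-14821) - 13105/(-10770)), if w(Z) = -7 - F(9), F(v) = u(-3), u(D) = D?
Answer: -90133525/31924434 ≈ -2.8233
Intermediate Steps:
F(v) = -3
w(Z) = -4 (w(Z) = -7 - 1*(-3) = -7 + 3 = -4)
w(100 - 1*101) + (595/(-14821) - 13105/(-10770)) = -4 + (595/(-14821) - 13105/(-10770)) = -4 + (595*(-1/14821) - 13105*(-1/10770)) = -4 + (-595/14821 + 2621/2154) = -4 + 37564211/31924434 = -90133525/31924434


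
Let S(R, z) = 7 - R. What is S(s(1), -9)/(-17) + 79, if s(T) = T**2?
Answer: 1337/17 ≈ 78.647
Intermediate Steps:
S(s(1), -9)/(-17) + 79 = (7 - 1*1**2)/(-17) + 79 = -(7 - 1*1)/17 + 79 = -(7 - 1)/17 + 79 = -1/17*6 + 79 = -6/17 + 79 = 1337/17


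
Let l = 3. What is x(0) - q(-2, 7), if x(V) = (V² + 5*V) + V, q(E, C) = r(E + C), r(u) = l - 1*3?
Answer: 0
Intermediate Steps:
r(u) = 0 (r(u) = 3 - 1*3 = 3 - 3 = 0)
q(E, C) = 0
x(V) = V² + 6*V
x(0) - q(-2, 7) = 0*(6 + 0) - 1*0 = 0*6 + 0 = 0 + 0 = 0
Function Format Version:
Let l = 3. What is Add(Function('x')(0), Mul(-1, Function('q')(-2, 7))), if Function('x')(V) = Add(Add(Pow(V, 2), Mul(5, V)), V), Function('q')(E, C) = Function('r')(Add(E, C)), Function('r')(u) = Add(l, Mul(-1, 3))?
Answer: 0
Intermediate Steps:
Function('r')(u) = 0 (Function('r')(u) = Add(3, Mul(-1, 3)) = Add(3, -3) = 0)
Function('q')(E, C) = 0
Function('x')(V) = Add(Pow(V, 2), Mul(6, V))
Add(Function('x')(0), Mul(-1, Function('q')(-2, 7))) = Add(Mul(0, Add(6, 0)), Mul(-1, 0)) = Add(Mul(0, 6), 0) = Add(0, 0) = 0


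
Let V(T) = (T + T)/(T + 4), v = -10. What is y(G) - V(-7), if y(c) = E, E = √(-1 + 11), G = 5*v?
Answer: -14/3 + √10 ≈ -1.5044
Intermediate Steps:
V(T) = 2*T/(4 + T) (V(T) = (2*T)/(4 + T) = 2*T/(4 + T))
G = -50 (G = 5*(-10) = -50)
E = √10 ≈ 3.1623
y(c) = √10
y(G) - V(-7) = √10 - 2*(-7)/(4 - 7) = √10 - 2*(-7)/(-3) = √10 - 2*(-7)*(-1)/3 = √10 - 1*14/3 = √10 - 14/3 = -14/3 + √10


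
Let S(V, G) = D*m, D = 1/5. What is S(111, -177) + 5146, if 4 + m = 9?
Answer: 5147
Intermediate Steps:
m = 5 (m = -4 + 9 = 5)
D = ⅕ ≈ 0.20000
S(V, G) = 1 (S(V, G) = (⅕)*5 = 1)
S(111, -177) + 5146 = 1 + 5146 = 5147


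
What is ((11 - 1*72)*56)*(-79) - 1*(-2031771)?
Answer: 2301635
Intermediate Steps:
((11 - 1*72)*56)*(-79) - 1*(-2031771) = ((11 - 72)*56)*(-79) + 2031771 = -61*56*(-79) + 2031771 = -3416*(-79) + 2031771 = 269864 + 2031771 = 2301635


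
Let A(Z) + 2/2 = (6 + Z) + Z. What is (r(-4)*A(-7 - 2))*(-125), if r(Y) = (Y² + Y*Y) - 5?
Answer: 43875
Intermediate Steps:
r(Y) = -5 + 2*Y² (r(Y) = (Y² + Y²) - 5 = 2*Y² - 5 = -5 + 2*Y²)
A(Z) = 5 + 2*Z (A(Z) = -1 + ((6 + Z) + Z) = -1 + (6 + 2*Z) = 5 + 2*Z)
(r(-4)*A(-7 - 2))*(-125) = ((-5 + 2*(-4)²)*(5 + 2*(-7 - 2)))*(-125) = ((-5 + 2*16)*(5 + 2*(-9)))*(-125) = ((-5 + 32)*(5 - 18))*(-125) = (27*(-13))*(-125) = -351*(-125) = 43875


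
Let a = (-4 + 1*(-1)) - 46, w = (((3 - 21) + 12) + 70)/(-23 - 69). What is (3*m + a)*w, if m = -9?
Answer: 1248/23 ≈ 54.261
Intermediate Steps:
w = -16/23 (w = ((-18 + 12) + 70)/(-92) = (-6 + 70)*(-1/92) = 64*(-1/92) = -16/23 ≈ -0.69565)
a = -51 (a = (-4 - 1) - 46 = -5 - 46 = -51)
(3*m + a)*w = (3*(-9) - 51)*(-16/23) = (-27 - 51)*(-16/23) = -78*(-16/23) = 1248/23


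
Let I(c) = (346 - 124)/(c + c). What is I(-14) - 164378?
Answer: -2301403/14 ≈ -1.6439e+5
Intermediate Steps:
I(c) = 111/c (I(c) = 222/((2*c)) = 222*(1/(2*c)) = 111/c)
I(-14) - 164378 = 111/(-14) - 164378 = 111*(-1/14) - 164378 = -111/14 - 164378 = -2301403/14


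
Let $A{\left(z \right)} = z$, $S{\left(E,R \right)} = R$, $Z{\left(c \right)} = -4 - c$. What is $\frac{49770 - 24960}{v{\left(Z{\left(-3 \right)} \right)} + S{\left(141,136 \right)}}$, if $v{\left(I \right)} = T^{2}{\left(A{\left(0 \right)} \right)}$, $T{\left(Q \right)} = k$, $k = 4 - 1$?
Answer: $\frac{4962}{29} \approx 171.1$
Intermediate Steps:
$k = 3$ ($k = 4 - 1 = 3$)
$T{\left(Q \right)} = 3$
$v{\left(I \right)} = 9$ ($v{\left(I \right)} = 3^{2} = 9$)
$\frac{49770 - 24960}{v{\left(Z{\left(-3 \right)} \right)} + S{\left(141,136 \right)}} = \frac{49770 - 24960}{9 + 136} = \frac{24810}{145} = 24810 \cdot \frac{1}{145} = \frac{4962}{29}$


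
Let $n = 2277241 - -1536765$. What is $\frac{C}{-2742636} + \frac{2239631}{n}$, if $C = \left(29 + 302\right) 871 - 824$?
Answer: $\frac{2523026802227}{5230215079908} \approx 0.48239$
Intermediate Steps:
$C = 287477$ ($C = 331 \cdot 871 - 824 = 288301 - 824 = 287477$)
$n = 3814006$ ($n = 2277241 + 1536765 = 3814006$)
$\frac{C}{-2742636} + \frac{2239631}{n} = \frac{287477}{-2742636} + \frac{2239631}{3814006} = 287477 \left(- \frac{1}{2742636}\right) + 2239631 \cdot \frac{1}{3814006} = - \frac{287477}{2742636} + \frac{2239631}{3814006} = \frac{2523026802227}{5230215079908}$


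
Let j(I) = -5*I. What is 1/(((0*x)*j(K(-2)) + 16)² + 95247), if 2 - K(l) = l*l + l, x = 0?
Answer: 1/95503 ≈ 1.0471e-5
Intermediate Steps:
K(l) = 2 - l - l² (K(l) = 2 - (l*l + l) = 2 - (l² + l) = 2 - (l + l²) = 2 + (-l - l²) = 2 - l - l²)
1/(((0*x)*j(K(-2)) + 16)² + 95247) = 1/(((0*0)*(-5*(2 - 1*(-2) - 1*(-2)²)) + 16)² + 95247) = 1/((0*(-5*(2 + 2 - 1*4)) + 16)² + 95247) = 1/((0*(-5*(2 + 2 - 4)) + 16)² + 95247) = 1/((0*(-5*0) + 16)² + 95247) = 1/((0*0 + 16)² + 95247) = 1/((0 + 16)² + 95247) = 1/(16² + 95247) = 1/(256 + 95247) = 1/95503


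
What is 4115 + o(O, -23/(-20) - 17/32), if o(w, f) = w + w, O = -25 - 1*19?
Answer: 4027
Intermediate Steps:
O = -44 (O = -25 - 19 = -44)
o(w, f) = 2*w
4115 + o(O, -23/(-20) - 17/32) = 4115 + 2*(-44) = 4115 - 88 = 4027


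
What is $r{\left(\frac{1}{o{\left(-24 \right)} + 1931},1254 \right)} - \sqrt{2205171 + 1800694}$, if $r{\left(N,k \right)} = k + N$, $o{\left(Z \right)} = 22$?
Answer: $\frac{2449063}{1953} - \sqrt{4005865} \approx -747.46$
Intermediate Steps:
$r{\left(N,k \right)} = N + k$
$r{\left(\frac{1}{o{\left(-24 \right)} + 1931},1254 \right)} - \sqrt{2205171 + 1800694} = \left(\frac{1}{22 + 1931} + 1254\right) - \sqrt{2205171 + 1800694} = \left(\frac{1}{1953} + 1254\right) - \sqrt{4005865} = \frac{2449063}{1953} - \sqrt{4005865}$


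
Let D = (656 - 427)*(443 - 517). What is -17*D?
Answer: 288082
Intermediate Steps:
D = -16946 (D = 229*(-74) = -16946)
-17*D = -17*(-16946) = 288082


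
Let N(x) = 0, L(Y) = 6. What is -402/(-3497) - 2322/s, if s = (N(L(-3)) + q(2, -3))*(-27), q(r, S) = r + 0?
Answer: 150773/3497 ≈ 43.115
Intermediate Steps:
q(r, S) = r
s = -54 (s = (0 + 2)*(-27) = 2*(-27) = -54)
-402/(-3497) - 2322/s = -402/(-3497) - 2322/(-54) = -402*(-1/3497) - 2322*(-1/54) = 402/3497 + 43 = 150773/3497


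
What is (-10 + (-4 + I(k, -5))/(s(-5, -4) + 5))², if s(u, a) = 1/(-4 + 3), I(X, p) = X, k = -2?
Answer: 529/4 ≈ 132.25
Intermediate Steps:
s(u, a) = -1 (s(u, a) = 1/(-1) = -1)
(-10 + (-4 + I(k, -5))/(s(-5, -4) + 5))² = (-10 + (-4 - 2)/(-1 + 5))² = (-10 - 6/4)² = (-10 - 6*¼)² = (-10 - 3/2)² = (-23/2)² = 529/4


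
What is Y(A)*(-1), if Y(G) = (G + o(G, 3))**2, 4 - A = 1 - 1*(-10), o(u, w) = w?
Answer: -16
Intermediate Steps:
A = -7 (A = 4 - (1 - 1*(-10)) = 4 - (1 + 10) = 4 - 1*11 = 4 - 11 = -7)
Y(G) = (3 + G)**2 (Y(G) = (G + 3)**2 = (3 + G)**2)
Y(A)*(-1) = (3 - 7)**2*(-1) = (-4)**2*(-1) = 16*(-1) = -16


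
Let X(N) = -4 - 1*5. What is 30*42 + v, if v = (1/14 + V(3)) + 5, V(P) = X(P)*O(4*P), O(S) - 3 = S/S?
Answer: 17207/14 ≈ 1229.1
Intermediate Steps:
X(N) = -9 (X(N) = -4 - 5 = -9)
O(S) = 4 (O(S) = 3 + S/S = 3 + 1 = 4)
V(P) = -36 (V(P) = -9*4 = -36)
v = -433/14 (v = (1/14 - 36) + 5 = -503/14 + 5 = -433/14 ≈ -30.929)
30*42 + v = 30*42 - 433/14 = 1260 - 433/14 = 17207/14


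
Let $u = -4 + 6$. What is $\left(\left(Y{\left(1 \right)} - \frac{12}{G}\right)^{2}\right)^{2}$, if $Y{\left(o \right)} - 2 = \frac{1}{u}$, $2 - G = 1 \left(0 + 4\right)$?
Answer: $\frac{83521}{16} \approx 5220.1$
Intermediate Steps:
$u = 2$
$G = -2$ ($G = 2 - 1 \left(0 + 4\right) = 2 - 1 \cdot 4 = 2 - 4 = -2$)
$Y{\left(o \right)} = \frac{5}{2}$ ($Y{\left(o \right)} = 2 + \frac{1}{2} = \frac{5}{2}$)
$\left(\left(Y{\left(1 \right)} - \frac{12}{G}\right)^{2}\right)^{2} = \left(\left(\frac{5}{2} - \frac{12}{-2}\right)^{2}\right)^{2} = \left(\left(\frac{5}{2} - -6\right)^{2}\right)^{2} = \left(\left(\frac{5}{2} + 6\right)^{2}\right)^{2} = \left(\left(\frac{17}{2}\right)^{2}\right)^{2} = \left(\frac{289}{4}\right)^{2} = \frac{83521}{16}$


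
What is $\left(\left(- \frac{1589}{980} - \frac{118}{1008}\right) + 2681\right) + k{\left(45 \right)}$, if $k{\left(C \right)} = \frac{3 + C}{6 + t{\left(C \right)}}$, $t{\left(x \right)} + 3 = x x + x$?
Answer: $\frac{4665491969}{1741320} \approx 2679.3$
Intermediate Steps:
$t{\left(x \right)} = -3 + x + x^{2}$ ($t{\left(x \right)} = -3 + \left(x x + x\right) = -3 + \left(x^{2} + x\right) = -3 + \left(x + x^{2}\right) = -3 + x + x^{2}$)
$k{\left(C \right)} = \frac{3 + C}{3 + C + C^{2}}$ ($k{\left(C \right)} = \frac{3 + C}{6 + \left(-3 + C + C^{2}\right)} = \frac{3 + C}{3 + C + C^{2}}$)
$\left(\left(- \frac{1589}{980} - \frac{118}{1008}\right) + 2681\right) + k{\left(45 \right)} = \left(\left(- \frac{1589}{980} - \frac{118}{1008}\right) + 2681\right) + \frac{3 + 45}{3 + 45 + 45^{2}} = \left(\left(\left(-1589\right) \frac{1}{980} - \frac{59}{504}\right) + 2681\right) + \frac{1}{3 + 45 + 2025} \cdot 48 = \left(\left(- \frac{227}{140} - \frac{59}{504}\right) + 2681\right) + \frac{1}{2073} \cdot 48 = \left(- \frac{4381}{2520} + 2681\right) + \frac{1}{2073} \cdot 48 = \frac{6751739}{2520} + \frac{16}{691} = \frac{4665491969}{1741320}$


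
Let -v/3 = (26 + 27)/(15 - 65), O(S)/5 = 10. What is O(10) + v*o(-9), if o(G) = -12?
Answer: 296/25 ≈ 11.840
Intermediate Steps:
O(S) = 50 (O(S) = 5*10 = 50)
v = 159/50 (v = -3*(26 + 27)/(15 - 65) = -159/(-50) = -159*(-1)/50 = -3*(-53/50) = 159/50 ≈ 3.1800)
O(10) + v*o(-9) = 50 + (159/50)*(-12) = 50 - 954/25 = 296/25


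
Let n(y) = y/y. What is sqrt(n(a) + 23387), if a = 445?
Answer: 2*sqrt(5847) ≈ 152.93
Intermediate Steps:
n(y) = 1
sqrt(n(a) + 23387) = sqrt(1 + 23387) = sqrt(23388) = 2*sqrt(5847)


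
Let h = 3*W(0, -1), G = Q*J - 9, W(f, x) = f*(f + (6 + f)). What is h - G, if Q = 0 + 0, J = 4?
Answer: 9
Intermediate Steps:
Q = 0
W(f, x) = f*(6 + 2*f)
G = -9 (G = 0*4 - 9 = 0 - 9 = -9)
h = 0 (h = 3*(2*0*(3 + 0)) = 3*(2*0*3) = 3*0 = 0)
h - G = 0 - 1*(-9) = 0 + 9 = 9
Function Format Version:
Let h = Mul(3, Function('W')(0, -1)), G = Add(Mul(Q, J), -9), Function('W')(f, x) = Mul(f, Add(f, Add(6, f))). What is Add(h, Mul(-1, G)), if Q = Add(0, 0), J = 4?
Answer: 9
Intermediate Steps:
Q = 0
Function('W')(f, x) = Mul(f, Add(6, Mul(2, f)))
G = -9 (G = Add(Mul(0, 4), -9) = Add(0, -9) = -9)
h = 0 (h = Mul(3, Mul(2, 0, Add(3, 0))) = Mul(3, Mul(2, 0, 3)) = Mul(3, 0) = 0)
Add(h, Mul(-1, G)) = Add(0, Mul(-1, -9)) = Add(0, 9) = 9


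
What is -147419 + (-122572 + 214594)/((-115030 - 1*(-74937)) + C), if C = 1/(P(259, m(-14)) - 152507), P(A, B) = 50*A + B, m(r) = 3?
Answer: -824842567960325/5595138523 ≈ -1.4742e+5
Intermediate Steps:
P(A, B) = B + 50*A
C = -1/139554 (C = 1/((3 + 50*259) - 152507) = 1/((3 + 12950) - 152507) = 1/(12953 - 152507) = 1/(-139554) = -1/139554 ≈ -7.1657e-6)
-147419 + (-122572 + 214594)/((-115030 - 1*(-74937)) + C) = -147419 + (-122572 + 214594)/((-115030 - 1*(-74937)) - 1/139554) = -147419 + 92022/((-115030 + 74937) - 1/139554) = -147419 + 92022/(-40093 - 1/139554) = -147419 + 92022/(-5595138523/139554) = -147419 + 92022*(-139554/5595138523) = -147419 - 12842038188/5595138523 = -824842567960325/5595138523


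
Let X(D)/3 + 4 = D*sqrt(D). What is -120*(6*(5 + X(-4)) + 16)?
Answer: 3120 + 17280*I ≈ 3120.0 + 17280.0*I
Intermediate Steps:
X(D) = -12 + 3*D**(3/2) (X(D) = -12 + 3*(D*sqrt(D)) = -12 + 3*D**(3/2))
-120*(6*(5 + X(-4)) + 16) = -120*(6*(5 + (-12 + 3*(-4)**(3/2))) + 16) = -120*(6*(5 + (-12 + 3*(-8*I))) + 16) = -120*(6*(5 + (-12 - 24*I)) + 16) = -120*(6*(-7 - 24*I) + 16) = -120*((-42 - 144*I) + 16) = -120*(-26 - 144*I) = 3120 + 17280*I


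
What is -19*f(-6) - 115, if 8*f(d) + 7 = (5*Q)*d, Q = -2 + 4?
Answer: 353/8 ≈ 44.125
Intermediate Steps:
Q = 2
f(d) = -7/8 + 5*d/4 (f(d) = -7/8 + ((5*2)*d)/8 = -7/8 + (10*d)/8 = -7/8 + 5*d/4)
-19*f(-6) - 115 = -19*(-7/8 + (5/4)*(-6)) - 115 = -19*(-7/8 - 15/2) - 115 = -19*(-67/8) - 115 = 1273/8 - 115 = 353/8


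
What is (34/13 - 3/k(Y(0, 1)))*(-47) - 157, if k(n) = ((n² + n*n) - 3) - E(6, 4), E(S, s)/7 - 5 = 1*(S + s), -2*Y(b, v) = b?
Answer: -131615/468 ≈ -281.23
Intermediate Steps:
Y(b, v) = -b/2
E(S, s) = 35 + 7*S + 7*s (E(S, s) = 35 + 7*(1*(S + s)) = 35 + 7*(S + s) = 35 + (7*S + 7*s) = 35 + 7*S + 7*s)
k(n) = -108 + 2*n² (k(n) = ((n² + n*n) - 3) - (35 + 7*6 + 7*4) = ((n² + n²) - 3) - (35 + 42 + 28) = (2*n² - 3) - 1*105 = (-3 + 2*n²) - 105 = -108 + 2*n²)
(34/13 - 3/k(Y(0, 1)))*(-47) - 157 = (34/13 - 3/(-108 + 2*(-½*0)²))*(-47) - 157 = (34*(1/13) - 3/(-108 + 2*0²))*(-47) - 157 = (34/13 - 3/(-108 + 2*0))*(-47) - 157 = (34/13 - 3/(-108 + 0))*(-47) - 157 = (34/13 - 3/(-108))*(-47) - 157 = (34/13 - 3*(-1/108))*(-47) - 157 = (34/13 + 1/36)*(-47) - 157 = (1237/468)*(-47) - 157 = -58139/468 - 157 = -131615/468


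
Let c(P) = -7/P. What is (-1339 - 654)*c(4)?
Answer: 13951/4 ≈ 3487.8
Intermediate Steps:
(-1339 - 654)*c(4) = (-1339 - 654)*(-7/4) = -(-13951)/4 = -1993*(-7/4) = 13951/4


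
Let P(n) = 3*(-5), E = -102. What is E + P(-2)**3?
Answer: -3477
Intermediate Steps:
P(n) = -15
E + P(-2)**3 = -102 + (-15)**3 = -102 - 3375 = -3477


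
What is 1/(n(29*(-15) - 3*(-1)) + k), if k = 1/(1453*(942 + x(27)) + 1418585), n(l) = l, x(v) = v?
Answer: -2826542/1221066143 ≈ -0.0023148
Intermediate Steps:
k = 1/2826542 (k = 1/(1453*(942 + 27) + 1418585) = 1/(1453*969 + 1418585) = 1/(1407957 + 1418585) = 1/2826542 ≈ 3.5379e-7)
1/(n(29*(-15) - 3*(-1)) + k) = 1/((29*(-15) - 3*(-1)) + 1/2826542) = 1/((-435 + 3) + 1/2826542) = 1/(-432 + 1/2826542) = 1/(-1221066143/2826542) = -2826542/1221066143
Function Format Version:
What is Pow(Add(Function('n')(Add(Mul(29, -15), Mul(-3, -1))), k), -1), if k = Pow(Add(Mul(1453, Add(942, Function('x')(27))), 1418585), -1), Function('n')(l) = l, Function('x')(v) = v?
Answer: Rational(-2826542, 1221066143) ≈ -0.0023148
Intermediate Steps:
k = Rational(1, 2826542) (k = Pow(Add(Mul(1453, Add(942, 27)), 1418585), -1) = Pow(Add(Mul(1453, 969), 1418585), -1) = Pow(Add(1407957, 1418585), -1) = Pow(2826542, -1) = Rational(1, 2826542) ≈ 3.5379e-7)
Pow(Add(Function('n')(Add(Mul(29, -15), Mul(-3, -1))), k), -1) = Pow(Add(Add(Mul(29, -15), Mul(-3, -1)), Rational(1, 2826542)), -1) = Pow(Add(Add(-435, 3), Rational(1, 2826542)), -1) = Pow(Add(-432, Rational(1, 2826542)), -1) = Pow(Rational(-1221066143, 2826542), -1) = Rational(-2826542, 1221066143)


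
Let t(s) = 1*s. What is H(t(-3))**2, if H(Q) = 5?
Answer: 25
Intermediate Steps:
t(s) = s
H(t(-3))**2 = 5**2 = 25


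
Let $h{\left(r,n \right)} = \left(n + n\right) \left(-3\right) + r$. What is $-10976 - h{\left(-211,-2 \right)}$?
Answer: $-10777$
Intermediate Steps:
$h{\left(r,n \right)} = r - 6 n$ ($h{\left(r,n \right)} = 2 n \left(-3\right) + r = - 6 n + r = r - 6 n$)
$-10976 - h{\left(-211,-2 \right)} = -10976 - \left(-211 - -12\right) = -10976 - \left(-211 + 12\right) = -10976 - -199 = -10976 + 199 = -10777$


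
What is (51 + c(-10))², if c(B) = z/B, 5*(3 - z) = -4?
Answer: 6405961/2500 ≈ 2562.4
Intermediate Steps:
z = 19/5 (z = 3 - ⅕*(-4) = 3 + ⅘ = 19/5 ≈ 3.8000)
c(B) = 19/(5*B)
(51 + c(-10))² = (51 + (19/5)/(-10))² = (51 + (19/5)*(-⅒))² = (51 - 19/50)² = (2531/50)² = 6405961/2500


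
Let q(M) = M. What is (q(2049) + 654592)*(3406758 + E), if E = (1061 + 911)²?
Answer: 4790551994422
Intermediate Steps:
E = 3888784 (E = 1972² = 3888784)
(q(2049) + 654592)*(3406758 + E) = (2049 + 654592)*(3406758 + 3888784) = 656641*7295542 = 4790551994422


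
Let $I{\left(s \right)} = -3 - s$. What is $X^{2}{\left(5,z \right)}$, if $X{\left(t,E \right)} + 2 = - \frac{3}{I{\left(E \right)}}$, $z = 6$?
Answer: $\frac{25}{9} \approx 2.7778$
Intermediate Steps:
$X{\left(t,E \right)} = -2 - \frac{3}{-3 - E}$
$X^{2}{\left(5,z \right)} = \left(\frac{-3 - 12}{3 + 6}\right)^{2} = \left(\frac{-3 - 12}{9}\right)^{2} = \left(\frac{1}{9} \left(-15\right)\right)^{2} = \left(- \frac{5}{3}\right)^{2} = \frac{25}{9}$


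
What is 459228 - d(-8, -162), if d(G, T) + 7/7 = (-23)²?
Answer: 458700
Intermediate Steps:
d(G, T) = 528 (d(G, T) = -1 + (-23)² = -1 + 529 = 528)
459228 - d(-8, -162) = 459228 - 1*528 = 459228 - 528 = 458700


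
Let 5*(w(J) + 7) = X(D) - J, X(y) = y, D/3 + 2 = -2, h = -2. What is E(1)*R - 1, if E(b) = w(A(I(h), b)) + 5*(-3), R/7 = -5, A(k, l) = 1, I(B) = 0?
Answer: 860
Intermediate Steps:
D = -12 (D = -6 + 3*(-2) = -6 - 6 = -12)
R = -35 (R = 7*(-5) = -35)
w(J) = -47/5 - J/5 (w(J) = -7 + (-12 - J)/5 = -7 + (-12/5 - J/5) = -47/5 - J/5)
E(b) = -123/5 (E(b) = (-47/5 - ⅕*1) + 5*(-3) = (-47/5 - ⅕) - 15 = -48/5 - 15 = -123/5)
E(1)*R - 1 = -123/5*(-35) - 1 = 861 - 1 = 860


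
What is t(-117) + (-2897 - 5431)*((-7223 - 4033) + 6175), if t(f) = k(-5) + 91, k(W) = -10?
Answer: 42314649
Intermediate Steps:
t(f) = 81 (t(f) = -10 + 91 = 81)
t(-117) + (-2897 - 5431)*((-7223 - 4033) + 6175) = 81 + (-2897 - 5431)*((-7223 - 4033) + 6175) = 81 - 8328*(-11256 + 6175) = 81 - 8328*(-5081) = 81 + 42314568 = 42314649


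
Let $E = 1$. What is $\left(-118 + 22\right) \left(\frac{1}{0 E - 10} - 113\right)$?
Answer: $\frac{54288}{5} \approx 10858.0$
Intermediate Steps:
$\left(-118 + 22\right) \left(\frac{1}{0 E - 10} - 113\right) = \left(-118 + 22\right) \left(\frac{1}{0 \cdot 1 - 10} - 113\right) = - 96 \left(\frac{1}{0 - 10} - 113\right) = - 96 \left(\frac{1}{-10} - 113\right) = - 96 \left(- \frac{1}{10} - 113\right) = \left(-96\right) \left(- \frac{1131}{10}\right) = \frac{54288}{5}$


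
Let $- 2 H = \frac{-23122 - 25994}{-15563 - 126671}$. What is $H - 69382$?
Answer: $- \frac{4934251973}{71117} \approx -69382.0$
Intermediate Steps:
$H = - \frac{12279}{71117}$ ($H = - \frac{\left(-23122 - 25994\right) \frac{1}{-15563 - 126671}}{2} = - \frac{\left(-49116\right) \frac{1}{-142234}}{2} = - \frac{\left(-49116\right) \left(- \frac{1}{142234}\right)}{2} = \left(- \frac{1}{2}\right) \frac{24558}{71117} = - \frac{12279}{71117} \approx -0.17266$)
$H - 69382 = - \frac{12279}{71117} - 69382 = - \frac{4934251973}{71117}$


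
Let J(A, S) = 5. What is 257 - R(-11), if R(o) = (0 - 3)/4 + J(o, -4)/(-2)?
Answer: 1041/4 ≈ 260.25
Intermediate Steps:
R(o) = -13/4 (R(o) = (0 - 3)/4 + 5/(-2) = -3*1/4 + 5*(-1/2) = -3/4 - 5/2 = -13/4)
257 - R(-11) = 257 - 1*(-13/4) = 257 + 13/4 = 1041/4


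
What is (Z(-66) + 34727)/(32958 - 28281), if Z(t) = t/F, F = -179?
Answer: 6216199/837183 ≈ 7.4251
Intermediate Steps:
Z(t) = -t/179 (Z(t) = t/(-179) = t*(-1/179) = -t/179)
(Z(-66) + 34727)/(32958 - 28281) = (-1/179*(-66) + 34727)/(32958 - 28281) = (66/179 + 34727)/4677 = (6216199/179)*(1/4677) = 6216199/837183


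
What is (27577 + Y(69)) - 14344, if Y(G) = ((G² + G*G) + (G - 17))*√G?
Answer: 13233 + 9574*√69 ≈ 92761.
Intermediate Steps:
Y(G) = √G*(-17 + G + 2*G²) (Y(G) = ((G² + G²) + (-17 + G))*√G = (2*G² + (-17 + G))*√G = (-17 + G + 2*G²)*√G = √G*(-17 + G + 2*G²))
(27577 + Y(69)) - 14344 = (27577 + √69*(-17 + 69 + 2*69²)) - 14344 = (27577 + √69*(-17 + 69 + 2*4761)) - 14344 = (27577 + √69*(-17 + 69 + 9522)) - 14344 = (27577 + √69*9574) - 14344 = (27577 + 9574*√69) - 14344 = 13233 + 9574*√69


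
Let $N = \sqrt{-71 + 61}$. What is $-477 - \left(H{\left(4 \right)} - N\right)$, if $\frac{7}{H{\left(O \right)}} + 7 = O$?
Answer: $- \frac{1424}{3} + i \sqrt{10} \approx -474.67 + 3.1623 i$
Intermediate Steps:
$H{\left(O \right)} = \frac{7}{-7 + O}$
$N = i \sqrt{10}$ ($N = \sqrt{-10} = i \sqrt{10} \approx 3.1623 i$)
$-477 - \left(H{\left(4 \right)} - N\right) = -477 - \left(\frac{7}{-7 + 4} - i \sqrt{10}\right) = -477 - \left(\frac{7}{-3} - i \sqrt{10}\right) = -477 - \left(7 \left(- \frac{1}{3}\right) - i \sqrt{10}\right) = -477 - \left(- \frac{7}{3} - i \sqrt{10}\right) = -477 + \left(\frac{7}{3} + i \sqrt{10}\right) = - \frac{1424}{3} + i \sqrt{10}$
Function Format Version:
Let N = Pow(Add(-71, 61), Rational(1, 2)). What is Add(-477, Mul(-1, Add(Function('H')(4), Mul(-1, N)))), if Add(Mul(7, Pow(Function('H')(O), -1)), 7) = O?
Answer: Add(Rational(-1424, 3), Mul(I, Pow(10, Rational(1, 2)))) ≈ Add(-474.67, Mul(3.1623, I))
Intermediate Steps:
Function('H')(O) = Mul(7, Pow(Add(-7, O), -1))
N = Mul(I, Pow(10, Rational(1, 2))) (N = Pow(-10, Rational(1, 2)) = Mul(I, Pow(10, Rational(1, 2))) ≈ Mul(3.1623, I))
Add(-477, Mul(-1, Add(Function('H')(4), Mul(-1, N)))) = Add(-477, Mul(-1, Add(Mul(7, Pow(Add(-7, 4), -1)), Mul(-1, Mul(I, Pow(10, Rational(1, 2))))))) = Add(-477, Mul(-1, Add(Mul(7, Pow(-3, -1)), Mul(-1, I, Pow(10, Rational(1, 2)))))) = Add(-477, Mul(-1, Add(Mul(7, Rational(-1, 3)), Mul(-1, I, Pow(10, Rational(1, 2)))))) = Add(-477, Mul(-1, Add(Rational(-7, 3), Mul(-1, I, Pow(10, Rational(1, 2)))))) = Add(-477, Add(Rational(7, 3), Mul(I, Pow(10, Rational(1, 2))))) = Add(Rational(-1424, 3), Mul(I, Pow(10, Rational(1, 2))))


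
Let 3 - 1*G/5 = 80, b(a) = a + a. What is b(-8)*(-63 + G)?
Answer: 7168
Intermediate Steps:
b(a) = 2*a
G = -385 (G = 15 - 5*80 = 15 - 400 = -385)
b(-8)*(-63 + G) = (2*(-8))*(-63 - 385) = -16*(-448) = 7168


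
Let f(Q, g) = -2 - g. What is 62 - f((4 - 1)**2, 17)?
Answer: 81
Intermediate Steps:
62 - f((4 - 1)**2, 17) = 62 - (-2 - 1*17) = 62 - (-2 - 17) = 62 - 1*(-19) = 62 + 19 = 81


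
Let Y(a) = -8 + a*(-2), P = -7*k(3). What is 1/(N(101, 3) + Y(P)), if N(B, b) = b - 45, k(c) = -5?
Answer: -1/120 ≈ -0.0083333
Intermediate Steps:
N(B, b) = -45 + b
P = 35 (P = -7*(-5) = 35)
Y(a) = -8 - 2*a
1/(N(101, 3) + Y(P)) = 1/((-45 + 3) + (-8 - 2*35)) = 1/(-42 + (-8 - 70)) = 1/(-42 - 78) = 1/(-120) = -1/120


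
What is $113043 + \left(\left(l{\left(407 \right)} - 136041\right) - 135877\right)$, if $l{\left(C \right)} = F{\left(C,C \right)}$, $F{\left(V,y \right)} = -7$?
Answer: $-158882$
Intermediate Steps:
$l{\left(C \right)} = -7$
$113043 + \left(\left(l{\left(407 \right)} - 136041\right) - 135877\right) = 113043 - 271925 = -158882$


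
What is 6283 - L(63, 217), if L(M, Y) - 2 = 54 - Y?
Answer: 6444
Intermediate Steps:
L(M, Y) = 56 - Y (L(M, Y) = 2 + (54 - Y) = 56 - Y)
6283 - L(63, 217) = 6283 - (56 - 1*217) = 6283 - (56 - 217) = 6283 - 1*(-161) = 6283 + 161 = 6444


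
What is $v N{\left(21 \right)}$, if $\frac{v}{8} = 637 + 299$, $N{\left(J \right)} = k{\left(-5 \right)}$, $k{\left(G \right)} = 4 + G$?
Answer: $-7488$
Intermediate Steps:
$N{\left(J \right)} = -1$ ($N{\left(J \right)} = 4 - 5 = -1$)
$v = 7488$ ($v = 8 \left(637 + 299\right) = 8 \cdot 936 = 7488$)
$v N{\left(21 \right)} = 7488 \left(-1\right) = -7488$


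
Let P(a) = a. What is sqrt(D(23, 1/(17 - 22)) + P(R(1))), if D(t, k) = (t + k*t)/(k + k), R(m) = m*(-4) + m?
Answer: 7*I ≈ 7.0*I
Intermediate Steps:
R(m) = -3*m (R(m) = -4*m + m = -3*m)
D(t, k) = (t + k*t)/(2*k) (D(t, k) = (t + k*t)/((2*k)) = (t + k*t)*(1/(2*k)) = (t + k*t)/(2*k))
sqrt(D(23, 1/(17 - 22)) + P(R(1))) = sqrt((1/2)*23*(1 + 1/(17 - 22))/1/(17 - 22) - 3*1) = sqrt((1/2)*23*(1 + 1/(-5))/1/(-5) - 3) = sqrt((1/2)*23*(1 - 1/5)/(-1/5) - 3) = sqrt((1/2)*23*(-5)*(4/5) - 3) = sqrt(-46 - 3) = sqrt(-49) = 7*I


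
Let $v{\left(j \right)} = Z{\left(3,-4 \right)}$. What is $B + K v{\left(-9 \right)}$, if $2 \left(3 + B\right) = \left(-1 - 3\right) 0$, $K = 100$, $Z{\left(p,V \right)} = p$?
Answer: $297$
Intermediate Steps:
$v{\left(j \right)} = 3$
$B = -3$ ($B = -3 + \frac{\left(-1 - 3\right) 0}{2} = -3 + \frac{\left(-4\right) 0}{2} = -3 + \frac{1}{2} \cdot 0 = -3 + 0 = -3$)
$B + K v{\left(-9 \right)} = -3 + 100 \cdot 3 = -3 + 300 = 297$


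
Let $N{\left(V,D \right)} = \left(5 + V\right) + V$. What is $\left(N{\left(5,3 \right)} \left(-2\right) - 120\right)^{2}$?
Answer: $22500$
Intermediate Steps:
$N{\left(V,D \right)} = 5 + 2 V$
$\left(N{\left(5,3 \right)} \left(-2\right) - 120\right)^{2} = \left(\left(5 + 2 \cdot 5\right) \left(-2\right) - 120\right)^{2} = \left(\left(5 + 10\right) \left(-2\right) - 120\right)^{2} = \left(15 \left(-2\right) - 120\right)^{2} = \left(-30 - 120\right)^{2} = \left(-150\right)^{2} = 22500$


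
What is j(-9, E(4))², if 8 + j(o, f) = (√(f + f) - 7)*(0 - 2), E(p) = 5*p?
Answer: 196 - 48*√10 ≈ 44.211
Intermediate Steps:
j(o, f) = 6 - 2*√2*√f (j(o, f) = -8 + (√(f + f) - 7)*(0 - 2) = -8 + (√(2*f) - 7)*(-2) = -8 + (√2*√f - 7)*(-2) = -8 + (-7 + √2*√f)*(-2) = -8 + (14 - 2*√2*√f) = 6 - 2*√2*√f)
j(-9, E(4))² = (6 - 2*√2*√(5*4))² = (6 - 2*√2*√20)² = (6 - 2*√2*2*√5)² = (6 - 4*√10)²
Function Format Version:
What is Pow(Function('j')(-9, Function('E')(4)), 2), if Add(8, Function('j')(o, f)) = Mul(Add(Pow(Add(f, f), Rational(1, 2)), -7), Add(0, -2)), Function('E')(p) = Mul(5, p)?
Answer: Add(196, Mul(-48, Pow(10, Rational(1, 2)))) ≈ 44.211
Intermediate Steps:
Function('j')(o, f) = Add(6, Mul(-2, Pow(2, Rational(1, 2)), Pow(f, Rational(1, 2)))) (Function('j')(o, f) = Add(-8, Mul(Add(Pow(Add(f, f), Rational(1, 2)), -7), Add(0, -2))) = Add(-8, Mul(Add(Pow(Mul(2, f), Rational(1, 2)), -7), -2)) = Add(-8, Mul(Add(Mul(Pow(2, Rational(1, 2)), Pow(f, Rational(1, 2))), -7), -2)) = Add(-8, Mul(Add(-7, Mul(Pow(2, Rational(1, 2)), Pow(f, Rational(1, 2)))), -2)) = Add(-8, Add(14, Mul(-2, Pow(2, Rational(1, 2)), Pow(f, Rational(1, 2))))) = Add(6, Mul(-2, Pow(2, Rational(1, 2)), Pow(f, Rational(1, 2)))))
Pow(Function('j')(-9, Function('E')(4)), 2) = Pow(Add(6, Mul(-2, Pow(2, Rational(1, 2)), Pow(Mul(5, 4), Rational(1, 2)))), 2) = Pow(Add(6, Mul(-2, Pow(2, Rational(1, 2)), Pow(20, Rational(1, 2)))), 2) = Pow(Add(6, Mul(-2, Pow(2, Rational(1, 2)), Mul(2, Pow(5, Rational(1, 2))))), 2) = Pow(Add(6, Mul(-4, Pow(10, Rational(1, 2)))), 2)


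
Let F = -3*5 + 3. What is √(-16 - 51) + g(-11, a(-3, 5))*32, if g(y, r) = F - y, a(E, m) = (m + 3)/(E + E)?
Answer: -32 + I*√67 ≈ -32.0 + 8.1853*I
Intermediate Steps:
a(E, m) = (3 + m)/(2*E) (a(E, m) = (3 + m)/((2*E)) = (3 + m)*(1/(2*E)) = (3 + m)/(2*E))
F = -12 (F = -15 + 3 = -12)
g(y, r) = -12 - y
√(-16 - 51) + g(-11, a(-3, 5))*32 = √(-16 - 51) + (-12 - 1*(-11))*32 = √(-67) + (-12 + 11)*32 = I*√67 - 1*32 = I*√67 - 32 = -32 + I*√67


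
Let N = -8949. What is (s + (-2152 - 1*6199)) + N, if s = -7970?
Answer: -25270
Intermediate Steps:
(s + (-2152 - 1*6199)) + N = (-7970 + (-2152 - 1*6199)) - 8949 = (-7970 + (-2152 - 6199)) - 8949 = (-7970 - 8351) - 8949 = -16321 - 8949 = -25270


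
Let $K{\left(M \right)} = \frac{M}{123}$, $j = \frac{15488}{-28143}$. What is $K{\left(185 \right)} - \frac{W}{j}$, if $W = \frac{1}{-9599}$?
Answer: $\frac{27500361131}{18286325376} \approx 1.5039$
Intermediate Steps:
$W = - \frac{1}{9599} \approx -0.00010418$
$j = - \frac{15488}{28143}$ ($j = 15488 \left(- \frac{1}{28143}\right) = - \frac{15488}{28143} \approx -0.55033$)
$K{\left(M \right)} = \frac{M}{123}$ ($K{\left(M \right)} = M \frac{1}{123} = \frac{M}{123}$)
$K{\left(185 \right)} - \frac{W}{j} = \frac{1}{123} \cdot 185 - - \frac{1}{9599 \left(- \frac{15488}{28143}\right)} = \frac{185}{123} - \left(- \frac{1}{9599}\right) \left(- \frac{28143}{15488}\right) = \frac{185}{123} - \frac{28143}{148669312} = \frac{27500361131}{18286325376}$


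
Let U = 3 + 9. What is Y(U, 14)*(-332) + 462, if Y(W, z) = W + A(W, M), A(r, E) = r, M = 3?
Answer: -7506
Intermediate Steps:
U = 12
Y(W, z) = 2*W (Y(W, z) = W + W = 2*W)
Y(U, 14)*(-332) + 462 = (2*12)*(-332) + 462 = 24*(-332) + 462 = -7968 + 462 = -7506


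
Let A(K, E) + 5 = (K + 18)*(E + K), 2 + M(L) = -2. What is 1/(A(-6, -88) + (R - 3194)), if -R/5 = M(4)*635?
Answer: 1/8373 ≈ 0.00011943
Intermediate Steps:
M(L) = -4 (M(L) = -2 - 2 = -4)
A(K, E) = -5 + (18 + K)*(E + K) (A(K, E) = -5 + (K + 18)*(E + K) = -5 + (18 + K)*(E + K))
R = 12700 (R = -(-20)*635 = -5*(-2540) = 12700)
1/(A(-6, -88) + (R - 3194)) = 1/((-5 + (-6)² + 18*(-88) + 18*(-6) - 88*(-6)) + (12700 - 3194)) = 1/((-5 + 36 - 1584 - 108 + 528) + 9506) = 1/(-1133 + 9506) = 1/8373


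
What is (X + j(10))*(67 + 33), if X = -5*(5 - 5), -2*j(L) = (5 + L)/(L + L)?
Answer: -75/2 ≈ -37.500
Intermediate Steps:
j(L) = -(5 + L)/(4*L) (j(L) = -(5 + L)/(2*(L + L)) = -(5 + L)/(2*(2*L)) = -(5 + L)*1/(2*L)/2 = -(5 + L)/(4*L))
X = 0 (X = -5*0 = 0)
(X + j(10))*(67 + 33) = (0 + (¼)*(-5 - 1*10)/10)*(67 + 33) = (0 + (¼)*(⅒)*(-5 - 10))*100 = (0 + (¼)*(⅒)*(-15))*100 = (0 - 3/8)*100 = -3/8*100 = -75/2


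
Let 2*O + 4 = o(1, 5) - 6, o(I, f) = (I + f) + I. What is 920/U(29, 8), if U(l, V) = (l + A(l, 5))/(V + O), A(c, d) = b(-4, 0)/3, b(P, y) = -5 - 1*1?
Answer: 5980/27 ≈ 221.48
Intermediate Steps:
b(P, y) = -6 (b(P, y) = -5 - 1 = -6)
A(c, d) = -2 (A(c, d) = -6/3 = -6*1/3 = -2)
o(I, f) = f + 2*I
O = -3/2 (O = -2 + ((5 + 2*1) - 6)/2 = -2 + ((5 + 2) - 6)/2 = -2 + (7 - 6)/2 = -2 + (1/2)*1 = -2 + 1/2 = -3/2 ≈ -1.5000)
U(l, V) = (-2 + l)/(-3/2 + V) (U(l, V) = (l - 2)/(V - 3/2) = (-2 + l)/(-3/2 + V))
920/U(29, 8) = 920/((2*(-2 + 29)/(-3 + 2*8))) = 920/((2*27/(-3 + 16))) = 920/((2*27/13)) = 920/((2*(1/13)*27)) = 920/(54/13) = 920*(13/54) = 5980/27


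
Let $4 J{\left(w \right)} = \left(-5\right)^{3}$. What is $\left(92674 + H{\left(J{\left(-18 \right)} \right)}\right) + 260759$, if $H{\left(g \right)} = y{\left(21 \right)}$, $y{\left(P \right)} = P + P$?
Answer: $353475$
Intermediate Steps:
$y{\left(P \right)} = 2 P$
$J{\left(w \right)} = - \frac{125}{4}$ ($J{\left(w \right)} = \frac{\left(-5\right)^{3}}{4} = \frac{1}{4} \left(-125\right) = - \frac{125}{4}$)
$H{\left(g \right)} = 42$ ($H{\left(g \right)} = 2 \cdot 21 = 42$)
$\left(92674 + H{\left(J{\left(-18 \right)} \right)}\right) + 260759 = \left(92674 + 42\right) + 260759 = 92716 + 260759 = 353475$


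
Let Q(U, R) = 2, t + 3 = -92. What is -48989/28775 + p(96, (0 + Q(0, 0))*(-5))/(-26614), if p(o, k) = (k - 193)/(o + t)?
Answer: -185421703/109402550 ≈ -1.6949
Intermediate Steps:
t = -95 (t = -3 - 92 = -95)
p(o, k) = (-193 + k)/(-95 + o) (p(o, k) = (k - 193)/(o - 95) = (-193 + k)/(-95 + o))
-48989/28775 + p(96, (0 + Q(0, 0))*(-5))/(-26614) = -48989/28775 + ((-193 + (0 + 2)*(-5))/(-95 + 96))/(-26614) = -48989*1/28775 + ((-193 + 2*(-5))/1)*(-1/26614) = -48989/28775 + (1*(-193 - 10))*(-1/26614) = -48989/28775 + (1*(-203))*(-1/26614) = -48989/28775 - 203*(-1/26614) = -48989/28775 + 29/3802 = -185421703/109402550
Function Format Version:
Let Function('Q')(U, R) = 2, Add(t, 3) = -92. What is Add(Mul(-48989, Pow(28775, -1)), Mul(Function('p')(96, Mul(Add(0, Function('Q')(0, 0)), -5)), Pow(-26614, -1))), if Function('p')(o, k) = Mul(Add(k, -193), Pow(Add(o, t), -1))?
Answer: Rational(-185421703, 109402550) ≈ -1.6949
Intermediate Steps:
t = -95 (t = Add(-3, -92) = -95)
Function('p')(o, k) = Mul(Pow(Add(-95, o), -1), Add(-193, k)) (Function('p')(o, k) = Mul(Add(k, -193), Pow(Add(o, -95), -1)) = Mul(Add(-193, k), Pow(Add(-95, o), -1)) = Mul(Pow(Add(-95, o), -1), Add(-193, k)))
Add(Mul(-48989, Pow(28775, -1)), Mul(Function('p')(96, Mul(Add(0, Function('Q')(0, 0)), -5)), Pow(-26614, -1))) = Add(Mul(-48989, Pow(28775, -1)), Mul(Mul(Pow(Add(-95, 96), -1), Add(-193, Mul(Add(0, 2), -5))), Pow(-26614, -1))) = Add(Mul(-48989, Rational(1, 28775)), Mul(Mul(Pow(1, -1), Add(-193, Mul(2, -5))), Rational(-1, 26614))) = Add(Rational(-48989, 28775), Mul(Mul(1, Add(-193, -10)), Rational(-1, 26614))) = Add(Rational(-48989, 28775), Mul(Mul(1, -203), Rational(-1, 26614))) = Add(Rational(-48989, 28775), Mul(-203, Rational(-1, 26614))) = Add(Rational(-48989, 28775), Rational(29, 3802)) = Rational(-185421703, 109402550)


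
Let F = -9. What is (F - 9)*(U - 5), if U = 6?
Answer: -18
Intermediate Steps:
(F - 9)*(U - 5) = (-9 - 9)*(6 - 5) = -18*1 = -18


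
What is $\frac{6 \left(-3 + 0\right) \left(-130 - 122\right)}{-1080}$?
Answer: $- \frac{21}{5} \approx -4.2$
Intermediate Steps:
$\frac{6 \left(-3 + 0\right) \left(-130 - 122\right)}{-1080} = 6 \left(-3\right) \left(-252\right) \left(- \frac{1}{1080}\right) = \left(-18\right) \left(-252\right) \left(- \frac{1}{1080}\right) = 4536 \left(- \frac{1}{1080}\right) = - \frac{21}{5}$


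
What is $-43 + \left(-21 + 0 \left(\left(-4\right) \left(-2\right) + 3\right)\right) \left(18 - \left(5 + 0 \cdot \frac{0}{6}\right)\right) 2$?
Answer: $-589$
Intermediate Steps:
$-43 + \left(-21 + 0 \left(\left(-4\right) \left(-2\right) + 3\right)\right) \left(18 - \left(5 + 0 \cdot \frac{0}{6}\right)\right) 2 = -43 + \left(-21 + 0 \left(8 + 3\right)\right) \left(18 - \left(5 + 0 \cdot 0 \cdot \frac{1}{6}\right)\right) 2 = -43 + \left(-21 + 0 \cdot 11\right) \left(18 + \left(0 \cdot 0 - 5\right)\right) 2 = -43 + \left(-21 + 0\right) \left(18 + \left(0 - 5\right)\right) 2 = -43 + - 21 \left(18 - 5\right) 2 = -43 + \left(-21\right) 13 \cdot 2 = -43 - 546 = -589$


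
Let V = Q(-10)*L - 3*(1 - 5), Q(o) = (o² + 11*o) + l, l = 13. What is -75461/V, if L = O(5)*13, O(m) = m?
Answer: -75461/207 ≈ -364.55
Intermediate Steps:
Q(o) = 13 + o² + 11*o (Q(o) = (o² + 11*o) + 13 = 13 + o² + 11*o)
L = 65 (L = 5*13 = 65)
V = 207 (V = (13 + (-10)² + 11*(-10))*65 - 3*(1 - 5) = (13 + 100 - 110)*65 - 3*(-4) = 3*65 + 12 = 195 + 12 = 207)
-75461/V = -75461/207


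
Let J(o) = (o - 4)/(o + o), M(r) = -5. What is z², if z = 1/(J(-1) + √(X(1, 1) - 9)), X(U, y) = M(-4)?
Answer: 4/(5 + 2*I*√14)² ≈ -0.0189 - 0.045623*I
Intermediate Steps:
X(U, y) = -5
J(o) = (-4 + o)/(2*o) (J(o) = (-4 + o)/((2*o)) = (-4 + o)*(1/(2*o)) = (-4 + o)/(2*o))
z = 1/(5/2 + I*√14) (z = 1/((½)*(-4 - 1)/(-1) + √(-5 - 9)) = 1/((½)*(-1)*(-5) + √(-14)) = 1/(5/2 + I*√14) ≈ 0.12346 - 0.18477*I)
z² = (10/81 - 4*I*√14/81)²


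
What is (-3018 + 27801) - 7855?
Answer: 16928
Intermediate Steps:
(-3018 + 27801) - 7855 = 24783 - 7855 = 16928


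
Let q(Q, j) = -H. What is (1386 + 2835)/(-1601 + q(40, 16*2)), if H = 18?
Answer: -4221/1619 ≈ -2.6072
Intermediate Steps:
q(Q, j) = -18 (q(Q, j) = -1*18 = -18)
(1386 + 2835)/(-1601 + q(40, 16*2)) = (1386 + 2835)/(-1601 - 18) = 4221/(-1619) = 4221*(-1/1619) = -4221/1619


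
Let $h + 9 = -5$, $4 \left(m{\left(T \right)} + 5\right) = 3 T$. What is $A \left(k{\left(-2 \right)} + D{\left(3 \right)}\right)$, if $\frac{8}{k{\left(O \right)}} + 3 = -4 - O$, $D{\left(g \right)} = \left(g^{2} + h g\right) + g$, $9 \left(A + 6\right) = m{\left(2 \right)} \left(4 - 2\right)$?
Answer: $\frac{9638}{45} \approx 214.18$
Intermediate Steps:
$m{\left(T \right)} = -5 + \frac{3 T}{4}$
$h = -14$ ($h = -9 - 5 = -14$)
$A = - \frac{61}{9}$ ($A = -6 + \frac{\left(-5 + \frac{3}{4} \cdot 2\right) \left(4 - 2\right)}{9} = -6 + \frac{\left(-5 + \frac{3}{2}\right) 2}{9} = -6 + \frac{\left(- \frac{7}{2}\right) 2}{9} = -6 + \frac{1}{9} \left(-7\right) = -6 - \frac{7}{9} = - \frac{61}{9} \approx -6.7778$)
$D{\left(g \right)} = g^{2} - 13 g$ ($D{\left(g \right)} = \left(g^{2} - 14 g\right) + g = g^{2} - 13 g$)
$k{\left(O \right)} = \frac{8}{-7 - O}$ ($k{\left(O \right)} = \frac{8}{-3 - \left(4 + O\right)} = \frac{8}{-7 - O}$)
$A \left(k{\left(-2 \right)} + D{\left(3 \right)}\right) = - \frac{61 \left(- \frac{8}{7 - 2} + 3 \left(-13 + 3\right)\right)}{9} = - \frac{61 \left(- \frac{8}{5} + 3 \left(-10\right)\right)}{9} = - \frac{61 \left(\left(-8\right) \frac{1}{5} - 30\right)}{9} = - \frac{61 \left(- \frac{8}{5} - 30\right)}{9} = \left(- \frac{61}{9}\right) \left(- \frac{158}{5}\right) = \frac{9638}{45}$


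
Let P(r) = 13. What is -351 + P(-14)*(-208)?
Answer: -3055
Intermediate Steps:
-351 + P(-14)*(-208) = -351 + 13*(-208) = -351 - 2704 = -3055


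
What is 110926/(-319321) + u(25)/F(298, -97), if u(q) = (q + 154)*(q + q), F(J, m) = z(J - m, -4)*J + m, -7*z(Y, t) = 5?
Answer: -20246059144/692607249 ≈ -29.232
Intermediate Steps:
z(Y, t) = -5/7 (z(Y, t) = -⅐*5 = -5/7)
F(J, m) = m - 5*J/7 (F(J, m) = -5*J/7 + m = m - 5*J/7)
u(q) = 2*q*(154 + q) (u(q) = (154 + q)*(2*q) = 2*q*(154 + q))
110926/(-319321) + u(25)/F(298, -97) = 110926/(-319321) + (2*25*(154 + 25))/(-97 - 5/7*298) = 110926*(-1/319321) + (2*25*179)/(-97 - 1490/7) = -110926/319321 + 8950/(-2169/7) = -110926/319321 + 8950*(-7/2169) = -110926/319321 - 62650/2169 = -20246059144/692607249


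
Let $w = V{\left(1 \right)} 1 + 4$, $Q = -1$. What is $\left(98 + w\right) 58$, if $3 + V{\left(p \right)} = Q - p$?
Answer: $5626$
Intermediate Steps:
$V{\left(p \right)} = -4 - p$ ($V{\left(p \right)} = -3 - \left(1 + p\right) = -4 - p$)
$w = -1$ ($w = \left(-4 - 1\right) 1 + 4 = \left(-5\right) 1 + 4 = -5 + 4 = -1$)
$\left(98 + w\right) 58 = \left(98 - 1\right) 58 = 97 \cdot 58 = 5626$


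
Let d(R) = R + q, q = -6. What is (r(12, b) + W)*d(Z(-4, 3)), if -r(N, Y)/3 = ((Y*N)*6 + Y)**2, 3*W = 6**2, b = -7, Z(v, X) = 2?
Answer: 3133404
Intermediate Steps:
d(R) = -6 + R (d(R) = R - 6 = -6 + R)
W = 12 (W = (1/3)*6**2 = (1/3)*36 = 12)
r(N, Y) = -3*(Y + 6*N*Y)**2 (r(N, Y) = -3*((Y*N)*6 + Y)**2 = -3*((N*Y)*6 + Y)**2 = -3*(6*N*Y + Y)**2 = -3*(Y + 6*N*Y)**2)
(r(12, b) + W)*d(Z(-4, 3)) = (-3*(-7)**2*(1 + 6*12)**2 + 12)*(-6 + 2) = (-3*49*(1 + 72)**2 + 12)*(-4) = (-3*49*73**2 + 12)*(-4) = (-3*49*5329 + 12)*(-4) = (-783363 + 12)*(-4) = -783351*(-4) = 3133404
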